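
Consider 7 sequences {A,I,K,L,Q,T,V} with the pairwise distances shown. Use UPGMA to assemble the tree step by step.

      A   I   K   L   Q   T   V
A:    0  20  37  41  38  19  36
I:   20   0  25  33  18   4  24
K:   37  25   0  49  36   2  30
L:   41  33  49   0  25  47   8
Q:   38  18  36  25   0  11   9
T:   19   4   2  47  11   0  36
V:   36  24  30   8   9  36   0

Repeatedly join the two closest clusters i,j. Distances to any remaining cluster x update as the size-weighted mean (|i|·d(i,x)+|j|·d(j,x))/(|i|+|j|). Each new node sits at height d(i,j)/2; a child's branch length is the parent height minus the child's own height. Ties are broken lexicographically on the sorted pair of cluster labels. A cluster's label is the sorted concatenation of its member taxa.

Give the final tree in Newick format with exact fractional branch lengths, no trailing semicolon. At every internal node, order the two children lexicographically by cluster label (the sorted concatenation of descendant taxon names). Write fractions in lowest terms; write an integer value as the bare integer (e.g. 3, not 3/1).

iteration 1: select K,T (d=2); attach at lengths (1, 1); label the merged cluster KT
  updated: d(A,KT)=28, d(I,KT)=29/2, d(KT,L)=48, d(KT,Q)=47/2, d(KT,V)=33
iteration 2: select L,V (d=8); attach at lengths (4, 4); label the merged cluster LV
  updated: d(A,LV)=77/2, d(I,LV)=57/2, d(KT,LV)=81/2, d(LV,Q)=17
iteration 3: select I,KT (d=29/2); attach at lengths (29/4, 25/4); label the merged cluster IKT
  updated: d(A,IKT)=76/3, d(IKT,LV)=73/2, d(IKT,Q)=65/3
iteration 4: select LV,Q (d=17); attach at lengths (9/2, 17/2); label the merged cluster LQV
  updated: d(A,LQV)=115/3, d(IKT,LQV)=284/9
iteration 5: select A,IKT (d=76/3); attach at lengths (38/3, 65/12); label the merged cluster AIKT
  updated: d(AIKT,LQV)=133/4
iteration 6: select AIKT,LQV (d=133/4); attach at lengths (95/24, 65/8); label the merged cluster AIKLQTV
final tree: ((A:38/3,(I:29/4,(K:1,T:1):25/4):65/12):95/24,((L:4,V:4):9/2,Q:17/2):65/8)
total length: 200/3

((A:38/3,(I:29/4,(K:1,T:1):25/4):65/12):95/24,((L:4,V:4):9/2,Q:17/2):65/8)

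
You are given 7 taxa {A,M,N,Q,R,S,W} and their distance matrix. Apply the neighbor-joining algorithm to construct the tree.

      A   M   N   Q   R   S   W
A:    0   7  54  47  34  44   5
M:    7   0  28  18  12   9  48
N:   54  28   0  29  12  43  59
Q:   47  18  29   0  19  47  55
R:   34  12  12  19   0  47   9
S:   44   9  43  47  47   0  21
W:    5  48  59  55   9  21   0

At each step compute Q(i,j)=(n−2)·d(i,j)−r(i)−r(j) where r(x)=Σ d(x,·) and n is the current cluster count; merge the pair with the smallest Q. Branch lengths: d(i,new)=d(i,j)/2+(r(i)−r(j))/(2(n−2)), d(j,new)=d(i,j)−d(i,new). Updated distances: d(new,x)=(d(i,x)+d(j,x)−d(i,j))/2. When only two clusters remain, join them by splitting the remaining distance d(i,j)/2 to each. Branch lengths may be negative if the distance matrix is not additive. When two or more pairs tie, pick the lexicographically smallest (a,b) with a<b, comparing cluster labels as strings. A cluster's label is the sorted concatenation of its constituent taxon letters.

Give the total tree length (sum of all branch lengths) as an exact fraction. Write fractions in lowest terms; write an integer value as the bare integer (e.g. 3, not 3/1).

625/8

1. join A+W (d=5, Q=-363) ⇒ AW; edges |A|=19/10, |W|=31/10
  updated: d(AW,M)=25, d(AW,N)=54, d(AW,Q)=97/2, d(AW,R)=19, d(AW,S)=30
2. join AW+S (d=30, Q=-465/2) ⇒ ASW; edges |AW|=241/16, |S|=239/16
  updated: d(ASW,M)=2, d(ASW,N)=67/2, d(ASW,Q)=131/4, d(ASW,R)=18
3. join ASW+M (d=2, Q=-561/4) ⇒ AMSW; edges |ASW|=43/8, |M|=-27/8
  updated: d(AMSW,N)=119/4, d(AMSW,Q)=195/8, d(AMSW,R)=14
4. join AMSW+Q (d=195/8, Q=-367/4) ⇒ AMQSW; edges |AMSW|=89/8, |Q|=53/4
  updated: d(AMQSW,N)=275/16, d(AMQSW,R)=69/16
5. join AMQSW+N (d=275/16, Q=-67/2) ⇒ AMNQSW; edges |AMQSW|=19/4, |N|=199/16
  updated: d(AMNQSW,R)=-7/16
6. join AMNQSW+R (d=-7/16) ⇒ AMNQRSW; edges |AMNQSW|=-7/32, |R|=-7/32
final tree: ((((((A:19/10,W:31/10):241/16,S:239/16):43/8,M:-27/8):89/8,Q:53/4):19/4,N:199/16):-7/32,R:-7/32)
total length: 625/8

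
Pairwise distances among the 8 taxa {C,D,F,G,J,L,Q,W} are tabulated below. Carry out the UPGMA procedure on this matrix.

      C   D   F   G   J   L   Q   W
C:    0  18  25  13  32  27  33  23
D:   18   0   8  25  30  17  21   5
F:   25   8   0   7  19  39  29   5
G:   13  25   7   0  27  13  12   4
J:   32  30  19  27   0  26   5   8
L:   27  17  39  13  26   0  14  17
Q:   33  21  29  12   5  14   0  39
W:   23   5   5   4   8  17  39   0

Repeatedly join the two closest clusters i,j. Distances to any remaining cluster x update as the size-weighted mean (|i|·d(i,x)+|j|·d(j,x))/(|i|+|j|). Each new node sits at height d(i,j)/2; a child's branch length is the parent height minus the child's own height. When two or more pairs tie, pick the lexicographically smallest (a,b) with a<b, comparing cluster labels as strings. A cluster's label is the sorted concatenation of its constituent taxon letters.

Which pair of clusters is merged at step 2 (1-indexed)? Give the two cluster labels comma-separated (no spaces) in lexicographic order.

step 1: merge (G,W) at d=4; branch lengths G→2, W→2; new cluster GW
  updated: d(C,GW)=18, d(D,GW)=15, d(F,GW)=6, d(GW,J)=35/2, d(GW,L)=15, d(GW,Q)=51/2
step 2: merge (J,Q) at d=5; branch lengths J→5/2, Q→5/2; new cluster JQ
  updated: d(C,JQ)=65/2, d(D,JQ)=51/2, d(F,JQ)=24, d(GW,JQ)=43/2, d(JQ,L)=20
step 3: merge (F,GW) at d=6; branch lengths F→3, GW→1; new cluster FGW
  updated: d(C,FGW)=61/3, d(D,FGW)=38/3, d(FGW,JQ)=67/3, d(FGW,L)=23
step 4: merge (D,FGW) at d=38/3; branch lengths D→19/3, FGW→10/3; new cluster DFGW
  updated: d(C,DFGW)=79/4, d(DFGW,JQ)=185/8, d(DFGW,L)=43/2
step 5: merge (C,DFGW) at d=79/4; branch lengths C→79/8, DFGW→85/24; new cluster CDFGW
  updated: d(CDFGW,JQ)=25, d(CDFGW,L)=113/5
step 6: merge (JQ,L) at d=20; branch lengths JQ→15/2, L→10; new cluster JLQ
  updated: d(CDFGW,JLQ)=121/5
step 7: merge (CDFGW,JLQ) at d=121/5; branch lengths CDFGW→89/40, JLQ→21/10; new cluster CDFGJLQW
final tree: ((C:79/8,(D:19/3,(F:3,(G:2,W:2):1):10/3):85/24):89/40,((J:5/2,Q:5/2):15/2,L:10):21/10)
total length: 6949/120

J,Q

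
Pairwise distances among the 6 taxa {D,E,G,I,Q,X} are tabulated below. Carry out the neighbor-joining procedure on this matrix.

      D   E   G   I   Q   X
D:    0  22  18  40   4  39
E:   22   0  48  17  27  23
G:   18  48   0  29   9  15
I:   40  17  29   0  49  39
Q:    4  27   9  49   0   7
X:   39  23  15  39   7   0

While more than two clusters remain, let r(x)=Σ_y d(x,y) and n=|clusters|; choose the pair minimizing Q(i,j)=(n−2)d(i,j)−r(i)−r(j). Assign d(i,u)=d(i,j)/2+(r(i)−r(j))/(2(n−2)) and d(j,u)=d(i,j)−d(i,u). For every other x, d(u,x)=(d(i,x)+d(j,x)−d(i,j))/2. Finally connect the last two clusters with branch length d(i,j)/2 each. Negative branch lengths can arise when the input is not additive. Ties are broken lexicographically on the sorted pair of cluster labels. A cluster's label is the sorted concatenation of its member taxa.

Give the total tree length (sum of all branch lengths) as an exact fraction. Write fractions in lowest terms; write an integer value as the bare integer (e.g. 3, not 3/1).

121/2

iteration 1: select E,I (d=17, Q=-243); attach at lengths (31/8, 105/8); label the merged cluster EI
  updated: d(D,EI)=45/2, d(EI,G)=30, d(EI,Q)=59/2, d(EI,X)=45/2
iteration 2: select D,Q (d=4, Q=-121); attach at lengths (23/3, -11/3); label the merged cluster DQ
  updated: d(DQ,EI)=24, d(DQ,G)=23/2, d(DQ,X)=21
iteration 3: select DQ,G (d=23/2, Q=-90); attach at lengths (23/4, 23/4); label the merged cluster DGQ
  updated: d(DGQ,EI)=85/4, d(DGQ,X)=49/4
iteration 4: select DGQ,EI (d=85/4, Q=-56); attach at lengths (11/2, 63/4); label the merged cluster DEGIQ
  updated: d(DEGIQ,X)=27/4
iteration 5: select DEGIQ,X (d=27/4); attach at lengths (27/8, 27/8); label the merged cluster DEGIQX
final tree: ((((D:23/3,Q:-11/3):23/4,G:23/4):11/2,(E:31/8,I:105/8):63/4):27/8,X:27/8)
total length: 121/2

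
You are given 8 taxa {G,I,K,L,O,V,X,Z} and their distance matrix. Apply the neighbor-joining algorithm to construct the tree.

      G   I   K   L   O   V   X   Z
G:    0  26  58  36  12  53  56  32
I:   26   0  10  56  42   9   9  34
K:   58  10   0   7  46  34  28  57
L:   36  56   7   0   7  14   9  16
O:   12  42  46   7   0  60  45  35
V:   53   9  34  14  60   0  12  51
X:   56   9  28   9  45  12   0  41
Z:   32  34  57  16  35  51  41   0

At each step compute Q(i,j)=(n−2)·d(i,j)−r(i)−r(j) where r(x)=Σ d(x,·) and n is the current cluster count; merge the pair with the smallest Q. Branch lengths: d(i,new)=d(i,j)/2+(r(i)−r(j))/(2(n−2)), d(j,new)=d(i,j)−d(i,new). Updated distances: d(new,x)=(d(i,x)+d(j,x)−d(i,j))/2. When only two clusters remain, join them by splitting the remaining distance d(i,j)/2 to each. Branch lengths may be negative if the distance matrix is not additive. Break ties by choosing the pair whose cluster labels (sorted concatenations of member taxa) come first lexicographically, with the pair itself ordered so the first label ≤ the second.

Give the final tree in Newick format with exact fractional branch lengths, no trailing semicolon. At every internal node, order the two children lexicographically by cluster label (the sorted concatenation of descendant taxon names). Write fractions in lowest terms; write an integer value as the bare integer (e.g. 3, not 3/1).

(((((((G:49/6,O:23/6):123/10,Z:76/5):43/8,L:-27/8):281/24,K:29/3):549/64,X:239/64):145/64,I:137/64):439/128,V:439/128)

step 1: merge (G,O) at d=12, Q=-448; branch lengths G→49/6, O→23/6; new cluster GO
  updated: d(GO,I)=28, d(GO,K)=46, d(GO,L)=31/2, d(GO,V)=101/2, d(GO,X)=89/2, d(GO,Z)=55/2
step 2: merge (GO,Z) at d=55/2, Q=-301; branch lengths GO→123/10, Z→76/5; new cluster GOZ
  updated: d(GOZ,I)=69/4, d(GOZ,K)=151/4, d(GOZ,L)=2, d(GOZ,V)=37, d(GOZ,X)=29
step 3: merge (GOZ,L) at d=2, Q=-203; branch lengths GOZ→43/8, L→-27/8; new cluster GLOZ
  updated: d(GLOZ,I)=285/8, d(GLOZ,K)=171/8, d(GLOZ,V)=49/2, d(GLOZ,X)=18
step 4: merge (GLOZ,K) at d=171/8, Q=-515/4; branch lengths GLOZ→281/24, K→29/3; new cluster GKLOZ
  updated: d(GKLOZ,I)=97/8, d(GKLOZ,V)=297/16, d(GKLOZ,X)=197/16
step 5: merge (GKLOZ,X) at d=197/16, Q=-827/16; branch lengths GKLOZ→549/64, X→239/64; new cluster GKLOXZ
  updated: d(GKLOXZ,I)=141/32, d(GKLOXZ,V)=73/8
step 6: merge (GKLOXZ,I) at d=141/32, Q=-721/32; branch lengths GKLOXZ→145/64, I→137/64; new cluster GIKLOXZ
  updated: d(GIKLOXZ,V)=439/64
step 7: merge (GIKLOXZ,V) at d=439/64; branch lengths GIKLOXZ→439/128, V→439/128; new cluster GIKLOVXZ
final tree: (((((((G:49/6,O:23/6):123/10,Z:76/5):43/8,L:-27/8):281/24,K:29/3):549/64,X:239/64):145/64,I:137/64):439/128,V:439/128)
total length: 5533/64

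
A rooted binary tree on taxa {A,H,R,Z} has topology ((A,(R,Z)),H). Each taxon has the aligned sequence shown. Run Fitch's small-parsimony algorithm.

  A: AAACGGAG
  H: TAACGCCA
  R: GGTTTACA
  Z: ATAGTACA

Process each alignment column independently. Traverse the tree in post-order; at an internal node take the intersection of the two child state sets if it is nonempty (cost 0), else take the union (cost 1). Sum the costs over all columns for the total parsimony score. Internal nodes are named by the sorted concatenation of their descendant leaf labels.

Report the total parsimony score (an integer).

[col 0] RZ: children R:{G}, Z:{A} ∪→ {A,G}; cost 1
[col 0] ARZ: children A:{A}, RZ:{A,G} ∩→ {A}; cost 0
[col 0] AHRZ: children ARZ:{A}, H:{T} ∪→ {A,T}; cost 1
[col 1] RZ: children R:{G}, Z:{T} ∪→ {G,T}; cost 1
[col 1] ARZ: children A:{A}, RZ:{G,T} ∪→ {A,G,T}; cost 1
[col 1] AHRZ: children ARZ:{A,G,T}, H:{A} ∩→ {A}; cost 0
[col 2] RZ: children R:{T}, Z:{A} ∪→ {A,T}; cost 1
[col 2] ARZ: children A:{A}, RZ:{A,T} ∩→ {A}; cost 0
[col 2] AHRZ: children ARZ:{A}, H:{A} ∩→ {A}; cost 0
[col 3] RZ: children R:{T}, Z:{G} ∪→ {G,T}; cost 1
[col 3] ARZ: children A:{C}, RZ:{G,T} ∪→ {C,G,T}; cost 1
[col 3] AHRZ: children ARZ:{C,G,T}, H:{C} ∩→ {C}; cost 0
[col 4] RZ: children R:{T}, Z:{T} ∩→ {T}; cost 0
[col 4] ARZ: children A:{G}, RZ:{T} ∪→ {G,T}; cost 1
[col 4] AHRZ: children ARZ:{G,T}, H:{G} ∩→ {G}; cost 0
[col 5] RZ: children R:{A}, Z:{A} ∩→ {A}; cost 0
[col 5] ARZ: children A:{G}, RZ:{A} ∪→ {A,G}; cost 1
[col 5] AHRZ: children ARZ:{A,G}, H:{C} ∪→ {A,C,G}; cost 1
[col 6] RZ: children R:{C}, Z:{C} ∩→ {C}; cost 0
[col 6] ARZ: children A:{A}, RZ:{C} ∪→ {A,C}; cost 1
[col 6] AHRZ: children ARZ:{A,C}, H:{C} ∩→ {C}; cost 0
[col 7] RZ: children R:{A}, Z:{A} ∩→ {A}; cost 0
[col 7] ARZ: children A:{G}, RZ:{A} ∪→ {A,G}; cost 1
[col 7] AHRZ: children ARZ:{A,G}, H:{A} ∩→ {A}; cost 0
per-site changes: [2, 2, 1, 2, 1, 2, 1, 1]; total = 12

12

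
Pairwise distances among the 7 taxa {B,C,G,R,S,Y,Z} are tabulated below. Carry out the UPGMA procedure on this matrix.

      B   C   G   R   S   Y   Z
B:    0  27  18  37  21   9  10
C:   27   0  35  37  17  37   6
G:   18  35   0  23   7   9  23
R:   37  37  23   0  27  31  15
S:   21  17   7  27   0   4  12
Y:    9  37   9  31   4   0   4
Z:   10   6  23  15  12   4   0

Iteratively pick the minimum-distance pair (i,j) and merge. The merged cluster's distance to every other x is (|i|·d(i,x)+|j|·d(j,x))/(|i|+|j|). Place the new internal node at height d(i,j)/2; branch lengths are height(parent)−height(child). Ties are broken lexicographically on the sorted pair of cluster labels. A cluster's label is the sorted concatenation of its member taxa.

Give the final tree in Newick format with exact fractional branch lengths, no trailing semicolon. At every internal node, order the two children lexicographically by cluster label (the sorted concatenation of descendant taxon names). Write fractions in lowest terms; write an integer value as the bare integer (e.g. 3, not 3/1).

1. join S+Y (d=4) ⇒ SY; edges |S|=2, |Y|=2
  updated: d(B,SY)=15, d(C,SY)=27, d(G,SY)=8, d(R,SY)=29, d(SY,Z)=8
2. join C+Z (d=6) ⇒ CZ; edges |C|=3, |Z|=3
  updated: d(B,CZ)=37/2, d(CZ,G)=29, d(CZ,R)=26, d(CZ,SY)=35/2
3. join G+SY (d=8) ⇒ GSY; edges |G|=4, |SY|=2
  updated: d(B,GSY)=16, d(CZ,GSY)=64/3, d(GSY,R)=27
4. join B+GSY (d=16) ⇒ BGSY; edges |B|=8, |GSY|=4
  updated: d(BGSY,CZ)=165/8, d(BGSY,R)=59/2
5. join BGSY+CZ (d=165/8) ⇒ BCGSYZ; edges |BGSY|=37/16, |CZ|=117/16
  updated: d(BCGSYZ,R)=85/3
6. join BCGSYZ+R (d=85/3) ⇒ BCGRSYZ; edges |BCGSYZ|=185/48, |R|=85/6
final tree: (((B:8,(G:4,(S:2,Y:2):2):4):37/16,(C:3,Z:3):117/16):185/48,R:85/6)
total length: 2671/48

(((B:8,(G:4,(S:2,Y:2):2):4):37/16,(C:3,Z:3):117/16):185/48,R:85/6)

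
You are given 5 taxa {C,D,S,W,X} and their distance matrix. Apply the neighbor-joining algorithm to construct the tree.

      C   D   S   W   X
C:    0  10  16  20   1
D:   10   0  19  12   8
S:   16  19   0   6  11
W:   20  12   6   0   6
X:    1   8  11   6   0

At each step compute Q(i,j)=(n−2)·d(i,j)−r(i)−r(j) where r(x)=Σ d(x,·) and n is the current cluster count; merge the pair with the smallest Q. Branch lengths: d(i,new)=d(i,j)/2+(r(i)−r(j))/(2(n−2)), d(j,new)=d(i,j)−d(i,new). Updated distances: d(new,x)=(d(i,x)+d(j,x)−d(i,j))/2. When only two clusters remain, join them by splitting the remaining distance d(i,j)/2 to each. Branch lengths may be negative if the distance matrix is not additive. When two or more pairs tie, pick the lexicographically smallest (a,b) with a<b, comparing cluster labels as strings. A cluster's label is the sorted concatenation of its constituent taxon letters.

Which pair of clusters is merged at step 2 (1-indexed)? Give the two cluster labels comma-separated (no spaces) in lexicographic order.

step 1: merge (S,W) at d=6, Q=-78; branch lengths S→13/3, W→5/3; new cluster SW
  updated: d(C,SW)=15, d(D,SW)=25/2, d(SW,X)=11/2
step 2: merge (C,X) at d=1, Q=-77/2; branch lengths C→27/8, X→-19/8; new cluster CX
  updated: d(CX,D)=17/2, d(CX,SW)=39/4
step 3: merge (CX,D) at d=17/2, Q=-123/4; branch lengths CX→23/8, D→45/8; new cluster CDX
  updated: d(CDX,SW)=55/8
step 4: merge (CDX,SW) at d=55/8; branch lengths CDX→55/16, SW→55/16; new cluster CDSWX
final tree: (((C:27/8,X:-19/8):23/8,D:45/8):55/16,(S:13/3,W:5/3):55/16)
total length: 179/8

C,X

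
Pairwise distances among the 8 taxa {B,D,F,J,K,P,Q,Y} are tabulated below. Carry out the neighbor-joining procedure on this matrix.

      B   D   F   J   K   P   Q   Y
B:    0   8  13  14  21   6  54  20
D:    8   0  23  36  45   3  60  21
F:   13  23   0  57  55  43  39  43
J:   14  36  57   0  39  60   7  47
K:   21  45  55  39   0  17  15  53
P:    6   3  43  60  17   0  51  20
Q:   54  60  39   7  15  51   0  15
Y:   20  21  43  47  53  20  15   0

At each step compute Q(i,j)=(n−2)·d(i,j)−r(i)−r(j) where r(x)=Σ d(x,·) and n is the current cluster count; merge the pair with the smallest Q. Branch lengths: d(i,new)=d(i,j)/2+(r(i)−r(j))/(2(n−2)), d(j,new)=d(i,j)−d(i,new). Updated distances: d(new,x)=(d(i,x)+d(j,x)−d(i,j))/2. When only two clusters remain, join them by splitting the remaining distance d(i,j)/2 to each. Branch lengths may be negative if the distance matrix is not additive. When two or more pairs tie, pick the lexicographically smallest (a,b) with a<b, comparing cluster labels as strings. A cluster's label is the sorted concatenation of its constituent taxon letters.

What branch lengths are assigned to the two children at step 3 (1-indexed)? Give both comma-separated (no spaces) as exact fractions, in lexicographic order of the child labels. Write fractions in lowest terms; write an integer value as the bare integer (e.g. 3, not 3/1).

21/32,75/32

1. join J+Q (d=7, Q=-459) ⇒ JQ; edges |J|=61/12, |Q|=23/12
  updated: d(B,JQ)=61/2, d(D,JQ)=89/2, d(F,JQ)=89/2, d(JQ,K)=47/2, d(JQ,P)=52, d(JQ,Y)=55/2
2. join JQ+K (d=47/2, Q=-639/2) ⇒ JKQ; edges |JQ|=251/20, |K|=219/20
  updated: d(B,JKQ)=14, d(D,JKQ)=33, d(F,JKQ)=38, d(JKQ,P)=91/4, d(JKQ,Y)=57/2
3. join D+P (d=3, Q=-683/4) ⇒ DP; edges |D|=21/32, |P|=75/32
  updated: d(B,DP)=11/2, d(DP,F)=63/2, d(DP,JKQ)=211/8, d(DP,Y)=19
4. join B+F (d=13, Q=-139) ⇒ BF; edges |B|=-17/3, |F|=56/3
  updated: d(BF,DP)=12, d(BF,JKQ)=39/2, d(BF,Y)=25
5. join BF+JKQ (d=39/2, Q=-735/8) ⇒ BFJKQ; edges |BF|=169/32, |JKQ|=455/32
  updated: d(BFJKQ,DP)=151/16, d(BFJKQ,Y)=17
6. join BFJKQ+DP (d=151/16, Q=-727/16) ⇒ BDFJKPQ; edges |BFJKQ|=119/32, |DP|=183/32
  updated: d(BDFJKPQ,Y)=425/32
7. join BDFJKPQ+Y (d=425/32) ⇒ BDFJKPQY; edges |BDFJKPQ|=425/64, |Y|=425/64
final tree: ((((B:-17/3,F:56/3):169/32,((J:61/12,Q:23/12):251/20,K:219/20):455/32):119/32,(D:21/32,P:75/32):183/32):425/64,Y:425/64)
total length: 2839/32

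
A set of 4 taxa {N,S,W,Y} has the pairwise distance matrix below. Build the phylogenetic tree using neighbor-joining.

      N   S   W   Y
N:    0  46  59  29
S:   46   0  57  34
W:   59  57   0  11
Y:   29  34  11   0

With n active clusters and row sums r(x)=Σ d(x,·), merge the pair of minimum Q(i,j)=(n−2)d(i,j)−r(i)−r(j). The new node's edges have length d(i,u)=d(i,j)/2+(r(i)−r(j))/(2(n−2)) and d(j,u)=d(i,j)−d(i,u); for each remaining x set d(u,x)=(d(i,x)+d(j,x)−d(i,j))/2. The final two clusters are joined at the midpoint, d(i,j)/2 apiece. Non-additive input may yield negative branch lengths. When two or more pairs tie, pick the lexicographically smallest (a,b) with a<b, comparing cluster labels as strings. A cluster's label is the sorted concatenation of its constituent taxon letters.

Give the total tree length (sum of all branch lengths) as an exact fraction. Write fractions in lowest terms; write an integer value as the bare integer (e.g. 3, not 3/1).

293/4

iteration 1: select N,S (d=46, Q=-179); attach at lengths (89/4, 95/4); label the merged cluster NS
  updated: d(NS,W)=35, d(NS,Y)=17/2
iteration 2: select NS,W (d=35, Q=-109/2); attach at lengths (65/4, 75/4); label the merged cluster NSW
  updated: d(NSW,Y)=-31/4
iteration 3: select NSW,Y (d=-31/4); attach at lengths (-31/8, -31/8); label the merged cluster NSWY
final tree: (((N:89/4,S:95/4):65/4,W:75/4):-31/8,Y:-31/8)
total length: 293/4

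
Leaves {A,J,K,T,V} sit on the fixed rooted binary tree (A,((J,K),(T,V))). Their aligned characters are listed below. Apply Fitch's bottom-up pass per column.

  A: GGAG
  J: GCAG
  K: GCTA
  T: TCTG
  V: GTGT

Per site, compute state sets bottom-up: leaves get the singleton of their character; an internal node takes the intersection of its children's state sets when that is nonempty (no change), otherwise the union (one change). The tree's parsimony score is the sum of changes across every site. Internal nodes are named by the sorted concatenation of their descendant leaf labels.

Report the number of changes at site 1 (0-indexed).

JK@0: {G} ∩ {G} = {G} (intersection, +0)
TV@0: {T} ∪ {G} = {G,T} (union, +1)
JKTV@0: {G} ∩ {G,T} = {G} (intersection, +0)
AJKTV@0: {G} ∩ {G} = {G} (intersection, +0)
JK@1: {C} ∩ {C} = {C} (intersection, +0)
TV@1: {C} ∪ {T} = {C,T} (union, +1)
JKTV@1: {C} ∩ {C,T} = {C} (intersection, +0)
AJKTV@1: {G} ∪ {C} = {C,G} (union, +1)
JK@2: {A} ∪ {T} = {A,T} (union, +1)
TV@2: {T} ∪ {G} = {G,T} (union, +1)
JKTV@2: {A,T} ∩ {G,T} = {T} (intersection, +0)
AJKTV@2: {A} ∪ {T} = {A,T} (union, +1)
JK@3: {G} ∪ {A} = {A,G} (union, +1)
TV@3: {G} ∪ {T} = {G,T} (union, +1)
JKTV@3: {A,G} ∩ {G,T} = {G} (intersection, +0)
AJKTV@3: {G} ∩ {G} = {G} (intersection, +0)
per-site changes: [1, 2, 3, 2]; total = 8

2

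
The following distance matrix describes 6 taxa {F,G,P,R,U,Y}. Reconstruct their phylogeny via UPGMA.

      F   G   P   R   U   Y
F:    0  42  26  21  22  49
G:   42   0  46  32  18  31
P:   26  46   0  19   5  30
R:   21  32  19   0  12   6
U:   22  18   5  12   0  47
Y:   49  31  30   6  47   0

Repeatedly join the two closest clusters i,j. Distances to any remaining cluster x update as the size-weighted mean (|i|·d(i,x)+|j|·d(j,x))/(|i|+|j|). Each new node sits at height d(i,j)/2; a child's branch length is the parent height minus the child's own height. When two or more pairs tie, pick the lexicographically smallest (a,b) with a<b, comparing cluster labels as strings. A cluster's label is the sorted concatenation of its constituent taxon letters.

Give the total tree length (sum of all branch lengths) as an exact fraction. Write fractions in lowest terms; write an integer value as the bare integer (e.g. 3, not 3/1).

iteration 1: select P,U (d=5); attach at lengths (5/2, 5/2); label the merged cluster PU
  updated: d(F,PU)=24, d(G,PU)=32, d(PU,R)=31/2, d(PU,Y)=77/2
iteration 2: select R,Y (d=6); attach at lengths (3, 3); label the merged cluster RY
  updated: d(F,RY)=35, d(G,RY)=63/2, d(PU,RY)=27
iteration 3: select F,PU (d=24); attach at lengths (12, 19/2); label the merged cluster FPU
  updated: d(FPU,G)=106/3, d(FPU,RY)=89/3
iteration 4: select FPU,RY (d=89/3); attach at lengths (17/6, 71/6); label the merged cluster FPRUY
  updated: d(FPRUY,G)=169/5
iteration 5: select FPRUY,G (d=169/5); attach at lengths (31/15, 169/10); label the merged cluster FGPRUY
final tree: (((F:12,(P:5/2,U:5/2):19/2):17/6,(R:3,Y:3):71/6):31/15,G:169/10)
total length: 992/15

992/15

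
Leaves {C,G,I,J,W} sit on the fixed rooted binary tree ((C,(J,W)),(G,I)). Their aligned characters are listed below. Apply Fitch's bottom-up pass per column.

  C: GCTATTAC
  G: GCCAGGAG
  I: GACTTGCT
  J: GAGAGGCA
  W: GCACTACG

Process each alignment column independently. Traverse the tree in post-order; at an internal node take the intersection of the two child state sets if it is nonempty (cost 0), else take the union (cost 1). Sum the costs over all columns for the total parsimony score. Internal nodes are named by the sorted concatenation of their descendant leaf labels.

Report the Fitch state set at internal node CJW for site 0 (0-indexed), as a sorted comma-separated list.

G

[col 0] JW: children J:{G}, W:{G} ∩→ {G}; cost 0
[col 0] CJW: children C:{G}, JW:{G} ∩→ {G}; cost 0
[col 0] GI: children G:{G}, I:{G} ∩→ {G}; cost 0
[col 0] CGIJW: children CJW:{G}, GI:{G} ∩→ {G}; cost 0
[col 1] JW: children J:{A}, W:{C} ∪→ {A,C}; cost 1
[col 1] CJW: children C:{C}, JW:{A,C} ∩→ {C}; cost 0
[col 1] GI: children G:{C}, I:{A} ∪→ {A,C}; cost 1
[col 1] CGIJW: children CJW:{C}, GI:{A,C} ∩→ {C}; cost 0
[col 2] JW: children J:{G}, W:{A} ∪→ {A,G}; cost 1
[col 2] CJW: children C:{T}, JW:{A,G} ∪→ {A,G,T}; cost 1
[col 2] GI: children G:{C}, I:{C} ∩→ {C}; cost 0
[col 2] CGIJW: children CJW:{A,G,T}, GI:{C} ∪→ {A,C,G,T}; cost 1
[col 3] JW: children J:{A}, W:{C} ∪→ {A,C}; cost 1
[col 3] CJW: children C:{A}, JW:{A,C} ∩→ {A}; cost 0
[col 3] GI: children G:{A}, I:{T} ∪→ {A,T}; cost 1
[col 3] CGIJW: children CJW:{A}, GI:{A,T} ∩→ {A}; cost 0
[col 4] JW: children J:{G}, W:{T} ∪→ {G,T}; cost 1
[col 4] CJW: children C:{T}, JW:{G,T} ∩→ {T}; cost 0
[col 4] GI: children G:{G}, I:{T} ∪→ {G,T}; cost 1
[col 4] CGIJW: children CJW:{T}, GI:{G,T} ∩→ {T}; cost 0
[col 5] JW: children J:{G}, W:{A} ∪→ {A,G}; cost 1
[col 5] CJW: children C:{T}, JW:{A,G} ∪→ {A,G,T}; cost 1
[col 5] GI: children G:{G}, I:{G} ∩→ {G}; cost 0
[col 5] CGIJW: children CJW:{A,G,T}, GI:{G} ∩→ {G}; cost 0
[col 6] JW: children J:{C}, W:{C} ∩→ {C}; cost 0
[col 6] CJW: children C:{A}, JW:{C} ∪→ {A,C}; cost 1
[col 6] GI: children G:{A}, I:{C} ∪→ {A,C}; cost 1
[col 6] CGIJW: children CJW:{A,C}, GI:{A,C} ∩→ {A,C}; cost 0
[col 7] JW: children J:{A}, W:{G} ∪→ {A,G}; cost 1
[col 7] CJW: children C:{C}, JW:{A,G} ∪→ {A,C,G}; cost 1
[col 7] GI: children G:{G}, I:{T} ∪→ {G,T}; cost 1
[col 7] CGIJW: children CJW:{A,C,G}, GI:{G,T} ∩→ {G}; cost 0
per-site changes: [0, 2, 3, 2, 2, 2, 2, 3]; total = 16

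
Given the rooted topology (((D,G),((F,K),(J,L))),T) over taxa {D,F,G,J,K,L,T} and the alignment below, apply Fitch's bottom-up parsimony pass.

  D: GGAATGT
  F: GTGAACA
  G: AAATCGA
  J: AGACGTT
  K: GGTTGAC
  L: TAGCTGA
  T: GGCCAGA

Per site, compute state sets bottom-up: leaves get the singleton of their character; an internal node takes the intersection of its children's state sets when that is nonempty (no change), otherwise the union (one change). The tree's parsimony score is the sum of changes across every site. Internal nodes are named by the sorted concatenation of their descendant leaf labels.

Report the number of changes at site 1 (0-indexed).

[col 0] DG: children D:{G}, G:{A} ∪→ {A,G}; cost 1
[col 0] FK: children F:{G}, K:{G} ∩→ {G}; cost 0
[col 0] JL: children J:{A}, L:{T} ∪→ {A,T}; cost 1
[col 0] FJKL: children FK:{G}, JL:{A,T} ∪→ {A,G,T}; cost 1
[col 0] DFGJKL: children DG:{A,G}, FJKL:{A,G,T} ∩→ {A,G}; cost 0
[col 0] DFGJKLT: children DFGJKL:{A,G}, T:{G} ∩→ {G}; cost 0
[col 1] DG: children D:{G}, G:{A} ∪→ {A,G}; cost 1
[col 1] FK: children F:{T}, K:{G} ∪→ {G,T}; cost 1
[col 1] JL: children J:{G}, L:{A} ∪→ {A,G}; cost 1
[col 1] FJKL: children FK:{G,T}, JL:{A,G} ∩→ {G}; cost 0
[col 1] DFGJKL: children DG:{A,G}, FJKL:{G} ∩→ {G}; cost 0
[col 1] DFGJKLT: children DFGJKL:{G}, T:{G} ∩→ {G}; cost 0
[col 2] DG: children D:{A}, G:{A} ∩→ {A}; cost 0
[col 2] FK: children F:{G}, K:{T} ∪→ {G,T}; cost 1
[col 2] JL: children J:{A}, L:{G} ∪→ {A,G}; cost 1
[col 2] FJKL: children FK:{G,T}, JL:{A,G} ∩→ {G}; cost 0
[col 2] DFGJKL: children DG:{A}, FJKL:{G} ∪→ {A,G}; cost 1
[col 2] DFGJKLT: children DFGJKL:{A,G}, T:{C} ∪→ {A,C,G}; cost 1
[col 3] DG: children D:{A}, G:{T} ∪→ {A,T}; cost 1
[col 3] FK: children F:{A}, K:{T} ∪→ {A,T}; cost 1
[col 3] JL: children J:{C}, L:{C} ∩→ {C}; cost 0
[col 3] FJKL: children FK:{A,T}, JL:{C} ∪→ {A,C,T}; cost 1
[col 3] DFGJKL: children DG:{A,T}, FJKL:{A,C,T} ∩→ {A,T}; cost 0
[col 3] DFGJKLT: children DFGJKL:{A,T}, T:{C} ∪→ {A,C,T}; cost 1
[col 4] DG: children D:{T}, G:{C} ∪→ {C,T}; cost 1
[col 4] FK: children F:{A}, K:{G} ∪→ {A,G}; cost 1
[col 4] JL: children J:{G}, L:{T} ∪→ {G,T}; cost 1
[col 4] FJKL: children FK:{A,G}, JL:{G,T} ∩→ {G}; cost 0
[col 4] DFGJKL: children DG:{C,T}, FJKL:{G} ∪→ {C,G,T}; cost 1
[col 4] DFGJKLT: children DFGJKL:{C,G,T}, T:{A} ∪→ {A,C,G,T}; cost 1
[col 5] DG: children D:{G}, G:{G} ∩→ {G}; cost 0
[col 5] FK: children F:{C}, K:{A} ∪→ {A,C}; cost 1
[col 5] JL: children J:{T}, L:{G} ∪→ {G,T}; cost 1
[col 5] FJKL: children FK:{A,C}, JL:{G,T} ∪→ {A,C,G,T}; cost 1
[col 5] DFGJKL: children DG:{G}, FJKL:{A,C,G,T} ∩→ {G}; cost 0
[col 5] DFGJKLT: children DFGJKL:{G}, T:{G} ∩→ {G}; cost 0
[col 6] DG: children D:{T}, G:{A} ∪→ {A,T}; cost 1
[col 6] FK: children F:{A}, K:{C} ∪→ {A,C}; cost 1
[col 6] JL: children J:{T}, L:{A} ∪→ {A,T}; cost 1
[col 6] FJKL: children FK:{A,C}, JL:{A,T} ∩→ {A}; cost 0
[col 6] DFGJKL: children DG:{A,T}, FJKL:{A} ∩→ {A}; cost 0
[col 6] DFGJKLT: children DFGJKL:{A}, T:{A} ∩→ {A}; cost 0
per-site changes: [3, 3, 4, 4, 5, 3, 3]; total = 25

3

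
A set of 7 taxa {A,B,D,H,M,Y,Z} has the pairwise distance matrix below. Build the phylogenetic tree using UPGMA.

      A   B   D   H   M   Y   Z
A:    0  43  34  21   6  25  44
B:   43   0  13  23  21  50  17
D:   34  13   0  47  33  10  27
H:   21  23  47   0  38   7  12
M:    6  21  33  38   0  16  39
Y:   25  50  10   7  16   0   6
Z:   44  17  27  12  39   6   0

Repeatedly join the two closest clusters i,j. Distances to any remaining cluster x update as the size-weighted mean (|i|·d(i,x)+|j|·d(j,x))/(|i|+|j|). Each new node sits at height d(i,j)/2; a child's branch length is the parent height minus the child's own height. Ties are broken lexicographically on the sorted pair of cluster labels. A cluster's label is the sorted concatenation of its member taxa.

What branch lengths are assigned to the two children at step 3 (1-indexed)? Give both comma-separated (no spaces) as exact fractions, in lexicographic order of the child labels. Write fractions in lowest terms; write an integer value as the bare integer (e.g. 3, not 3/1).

1. join A+M (d=6) ⇒ AM; edges |A|=3, |M|=3
  updated: d(AM,B)=32, d(AM,D)=67/2, d(AM,H)=59/2, d(AM,Y)=41/2, d(AM,Z)=83/2
2. join Y+Z (d=6) ⇒ YZ; edges |Y|=3, |Z|=3
  updated: d(AM,YZ)=31, d(B,YZ)=67/2, d(D,YZ)=37/2, d(H,YZ)=19/2
3. join H+YZ (d=19/2) ⇒ HYZ; edges |H|=19/4, |YZ|=7/4
  updated: d(AM,HYZ)=61/2, d(B,HYZ)=30, d(D,HYZ)=28
4. join B+D (d=13) ⇒ BD; edges |B|=13/2, |D|=13/2
  updated: d(AM,BD)=131/4, d(BD,HYZ)=29
5. join BD+HYZ (d=29) ⇒ BDHYZ; edges |BD|=8, |HYZ|=39/4
  updated: d(AM,BDHYZ)=157/5
6. join AM+BDHYZ (d=157/5) ⇒ ABDHMYZ; edges |AM|=127/10, |BDHYZ|=6/5
final tree: ((A:3,M:3):127/10,((B:13/2,D:13/2):8,(H:19/4,(Y:3,Z:3):7/4):39/4):6/5)
total length: 1263/20

19/4,7/4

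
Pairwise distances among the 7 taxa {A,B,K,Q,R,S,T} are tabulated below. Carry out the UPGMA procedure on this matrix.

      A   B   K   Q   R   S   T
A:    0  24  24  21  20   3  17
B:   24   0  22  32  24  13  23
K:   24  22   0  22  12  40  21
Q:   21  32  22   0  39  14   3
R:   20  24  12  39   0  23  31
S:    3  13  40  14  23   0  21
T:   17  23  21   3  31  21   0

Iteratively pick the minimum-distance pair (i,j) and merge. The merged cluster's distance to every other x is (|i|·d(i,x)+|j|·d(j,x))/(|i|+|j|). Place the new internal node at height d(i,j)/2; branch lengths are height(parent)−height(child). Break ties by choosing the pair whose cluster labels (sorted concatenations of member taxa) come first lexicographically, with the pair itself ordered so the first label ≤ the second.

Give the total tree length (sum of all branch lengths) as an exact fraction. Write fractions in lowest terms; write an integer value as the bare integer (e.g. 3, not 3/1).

step 1: merge (A,S) at d=3; branch lengths A→3/2, S→3/2; new cluster AS
  updated: d(AS,B)=37/2, d(AS,K)=32, d(AS,Q)=35/2, d(AS,R)=43/2, d(AS,T)=19
step 2: merge (Q,T) at d=3; branch lengths Q→3/2, T→3/2; new cluster QT
  updated: d(AS,QT)=73/4, d(B,QT)=55/2, d(K,QT)=43/2, d(QT,R)=35
step 3: merge (K,R) at d=12; branch lengths K→6, R→6; new cluster KR
  updated: d(AS,KR)=107/4, d(B,KR)=23, d(KR,QT)=113/4
step 4: merge (AS,QT) at d=73/4; branch lengths AS→61/8, QT→61/8; new cluster AQST
  updated: d(AQST,B)=23, d(AQST,KR)=55/2
step 5: merge (AQST,B) at d=23; branch lengths AQST→19/8, B→23/2; new cluster ABQST
  updated: d(ABQST,KR)=133/5
step 6: merge (ABQST,KR) at d=133/5; branch lengths ABQST→9/5, KR→73/10; new cluster ABKQRST
final tree: ((((A:3/2,S:3/2):61/8,(Q:3/2,T:3/2):61/8):19/8,B:23/2):9/5,(K:6,R:6):73/10)
total length: 2249/40

2249/40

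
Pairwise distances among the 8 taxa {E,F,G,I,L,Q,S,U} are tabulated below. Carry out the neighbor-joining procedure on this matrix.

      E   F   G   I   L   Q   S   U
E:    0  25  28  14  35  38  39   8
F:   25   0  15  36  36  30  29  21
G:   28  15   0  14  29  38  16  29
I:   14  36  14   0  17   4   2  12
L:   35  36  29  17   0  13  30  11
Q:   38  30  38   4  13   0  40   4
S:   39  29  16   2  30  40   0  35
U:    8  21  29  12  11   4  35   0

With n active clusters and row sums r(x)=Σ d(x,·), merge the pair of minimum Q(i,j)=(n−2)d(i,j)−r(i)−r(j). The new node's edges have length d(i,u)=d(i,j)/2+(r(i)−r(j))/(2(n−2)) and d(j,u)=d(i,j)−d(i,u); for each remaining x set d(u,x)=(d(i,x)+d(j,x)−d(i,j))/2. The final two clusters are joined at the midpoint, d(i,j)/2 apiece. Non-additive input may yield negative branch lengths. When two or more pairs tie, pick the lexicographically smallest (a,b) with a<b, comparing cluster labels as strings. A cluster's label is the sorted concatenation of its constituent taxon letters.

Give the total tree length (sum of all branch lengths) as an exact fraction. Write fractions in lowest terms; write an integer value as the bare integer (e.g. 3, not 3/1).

1089/16

iteration 1: select I,S (d=2, Q=-278); attach at lengths (-20/3, 26/3); label the merged cluster IS
  updated: d(E,IS)=51/2, d(F,IS)=63/2, d(G,IS)=14, d(IS,L)=45/2, d(IS,Q)=21, d(IS,U)=45/2
iteration 2: select F,G (d=15, Q=-473/2); attach at lengths (161/20, 139/20); label the merged cluster FG
  updated: d(E,FG)=19, d(FG,IS)=61/4, d(FG,L)=25, d(FG,Q)=53/2, d(FG,U)=35/2
iteration 3: select L,Q (d=13, Q=-157); attach at lengths (7, 6); label the merged cluster LQ
  updated: d(E,LQ)=30, d(FG,LQ)=77/4, d(IS,LQ)=61/4, d(LQ,U)=1
iteration 4: select LQ,U (d=1, Q=-223/2); attach at lengths (13/4, -9/4); label the merged cluster LQU
  updated: d(E,LQU)=37/2, d(FG,LQU)=143/8, d(IS,LQU)=147/8
iteration 5: select E,LQU (d=37/2, Q=-323/4); attach at lengths (181/16, 115/16); label the merged cluster ELQU
  updated: d(ELQU,FG)=147/16, d(ELQU,IS)=203/16
iteration 6: select ELQU,FG (d=147/16, Q=-297/8); attach at lengths (53/16, 47/8); label the merged cluster EFGLQU
  updated: d(EFGLQU,IS)=75/8
iteration 7: select EFGLQU,IS (d=75/8); attach at lengths (75/16, 75/16); label the merged cluster EFGILQSU
final tree: (((E:181/16,((L:7,Q:6):13/4,U:-9/4):115/16):53/16,(F:161/20,G:139/20):47/8):75/16,(I:-20/3,S:26/3):75/16)
total length: 1089/16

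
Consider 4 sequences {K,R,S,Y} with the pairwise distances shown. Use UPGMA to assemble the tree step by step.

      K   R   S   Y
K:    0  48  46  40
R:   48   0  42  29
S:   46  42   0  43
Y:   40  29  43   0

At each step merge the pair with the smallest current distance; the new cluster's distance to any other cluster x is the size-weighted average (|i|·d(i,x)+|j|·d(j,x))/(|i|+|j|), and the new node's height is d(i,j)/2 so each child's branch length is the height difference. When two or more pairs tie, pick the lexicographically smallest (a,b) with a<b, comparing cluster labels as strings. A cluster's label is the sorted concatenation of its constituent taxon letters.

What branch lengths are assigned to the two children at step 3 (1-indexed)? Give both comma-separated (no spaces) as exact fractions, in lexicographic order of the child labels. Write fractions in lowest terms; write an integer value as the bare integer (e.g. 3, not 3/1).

1. join R+Y (d=29) ⇒ RY; edges |R|=29/2, |Y|=29/2
  updated: d(K,RY)=44, d(RY,S)=85/2
2. join RY+S (d=85/2) ⇒ RSY; edges |RY|=27/4, |S|=85/4
  updated: d(K,RSY)=134/3
3. join K+RSY (d=134/3) ⇒ KRSY; edges |K|=67/3, |RSY|=13/12
final tree: (K:67/3,((R:29/2,Y:29/2):27/4,S:85/4):13/12)
total length: 965/12

67/3,13/12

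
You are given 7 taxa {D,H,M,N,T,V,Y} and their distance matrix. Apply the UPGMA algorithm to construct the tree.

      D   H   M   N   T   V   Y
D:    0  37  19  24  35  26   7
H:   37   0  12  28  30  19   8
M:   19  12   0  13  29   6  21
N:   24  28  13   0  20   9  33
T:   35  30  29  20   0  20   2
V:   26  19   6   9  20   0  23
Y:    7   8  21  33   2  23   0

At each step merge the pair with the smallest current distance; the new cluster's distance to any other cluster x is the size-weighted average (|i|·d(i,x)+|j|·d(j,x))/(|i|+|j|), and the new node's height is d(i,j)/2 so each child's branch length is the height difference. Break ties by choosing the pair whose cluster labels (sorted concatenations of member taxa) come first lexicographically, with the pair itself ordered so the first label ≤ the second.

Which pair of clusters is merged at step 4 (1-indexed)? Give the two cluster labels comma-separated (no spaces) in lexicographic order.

H,TY

iteration 1: select T,Y (d=2); attach at lengths (1, 1); label the merged cluster TY
  updated: d(D,TY)=21, d(H,TY)=19, d(M,TY)=25, d(N,TY)=53/2, d(TY,V)=43/2
iteration 2: select M,V (d=6); attach at lengths (3, 3); label the merged cluster MV
  updated: d(D,MV)=45/2, d(H,MV)=31/2, d(MV,N)=11, d(MV,TY)=93/4
iteration 3: select MV,N (d=11); attach at lengths (5/2, 11/2); label the merged cluster MNV
  updated: d(D,MNV)=23, d(H,MNV)=59/3, d(MNV,TY)=73/3
iteration 4: select H,TY (d=19); attach at lengths (19/2, 17/2); label the merged cluster HTY
  updated: d(D,HTY)=79/3, d(HTY,MNV)=205/9
iteration 5: select HTY,MNV (d=205/9); attach at lengths (17/9, 53/9); label the merged cluster HMNTVY
  updated: d(D,HMNTVY)=74/3
iteration 6: select D,HMNTVY (d=74/3); attach at lengths (37/3, 17/18); label the merged cluster DHMNTVY
final tree: (D:37/3,((H:19/2,(T:1,Y:1):17/2):17/9,((M:3,V:3):5/2,N:11/2):53/9):17/18)
total length: 991/18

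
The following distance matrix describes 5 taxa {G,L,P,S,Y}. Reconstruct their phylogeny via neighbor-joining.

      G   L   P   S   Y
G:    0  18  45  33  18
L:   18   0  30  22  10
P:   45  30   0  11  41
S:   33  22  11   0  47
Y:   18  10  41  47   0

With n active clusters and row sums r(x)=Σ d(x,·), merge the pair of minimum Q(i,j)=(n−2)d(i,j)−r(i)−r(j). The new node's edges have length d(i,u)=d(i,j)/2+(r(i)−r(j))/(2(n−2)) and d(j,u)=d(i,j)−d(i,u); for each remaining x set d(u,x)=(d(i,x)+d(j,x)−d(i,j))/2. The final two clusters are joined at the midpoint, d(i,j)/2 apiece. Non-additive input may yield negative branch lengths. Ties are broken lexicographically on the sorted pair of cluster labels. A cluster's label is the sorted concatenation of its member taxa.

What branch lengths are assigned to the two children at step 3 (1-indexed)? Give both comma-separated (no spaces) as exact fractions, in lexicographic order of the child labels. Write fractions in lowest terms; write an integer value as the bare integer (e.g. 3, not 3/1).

23/4,-3/4

iteration 1: select P,S (d=11, Q=-207); attach at lengths (47/6, 19/6); label the merged cluster PS
  updated: d(G,PS)=67/2, d(L,PS)=41/2, d(PS,Y)=77/2
iteration 2: select G,Y (d=18, Q=-100); attach at lengths (39/4, 33/4); label the merged cluster GY
  updated: d(GY,L)=5, d(GY,PS)=27
iteration 3: select GY,L (d=5, Q=-105/2); attach at lengths (23/4, -3/4); label the merged cluster GLY
  updated: d(GLY,PS)=85/4
iteration 4: select GLY,PS (d=85/4); attach at lengths (85/8, 85/8); label the merged cluster GLPSY
final tree: (((G:39/4,Y:33/4):23/4,L:-3/4):85/8,(P:47/6,S:19/6):85/8)
total length: 221/4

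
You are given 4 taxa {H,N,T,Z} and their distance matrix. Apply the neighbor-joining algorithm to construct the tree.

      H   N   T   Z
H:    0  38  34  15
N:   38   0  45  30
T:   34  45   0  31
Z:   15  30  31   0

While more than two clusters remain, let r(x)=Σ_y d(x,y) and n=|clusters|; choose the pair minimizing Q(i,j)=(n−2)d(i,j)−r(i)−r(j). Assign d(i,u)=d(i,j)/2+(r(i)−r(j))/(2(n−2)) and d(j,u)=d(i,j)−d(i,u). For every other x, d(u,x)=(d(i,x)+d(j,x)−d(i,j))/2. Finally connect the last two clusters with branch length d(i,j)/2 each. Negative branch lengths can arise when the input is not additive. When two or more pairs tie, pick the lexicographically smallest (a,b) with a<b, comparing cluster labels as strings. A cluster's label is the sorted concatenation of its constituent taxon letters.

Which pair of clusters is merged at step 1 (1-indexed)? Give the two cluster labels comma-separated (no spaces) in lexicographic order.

H,Z

step 1: merge (H,Z) at d=15, Q=-133; branch lengths H→41/4, Z→19/4; new cluster HZ
  updated: d(HZ,N)=53/2, d(HZ,T)=25
step 2: merge (HZ,N) at d=53/2, Q=-193/2; branch lengths HZ→13/4, N→93/4; new cluster HNZ
  updated: d(HNZ,T)=87/4
step 3: merge (HNZ,T) at d=87/4; branch lengths HNZ→87/8, T→87/8; new cluster HNTZ
final tree: (((H:41/4,Z:19/4):13/4,N:93/4):87/8,T:87/8)
total length: 253/4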